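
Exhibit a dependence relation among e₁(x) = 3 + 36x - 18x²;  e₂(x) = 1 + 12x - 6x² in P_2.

Write each element as a vector in ℝ³ using {1, x, x²}.
Solve the homogeneous system with e₁, e₂ as columns by row-reducing the coefficient matrix.
A generator of the null space is (1, -3).

e₁ - 3e₂ = 0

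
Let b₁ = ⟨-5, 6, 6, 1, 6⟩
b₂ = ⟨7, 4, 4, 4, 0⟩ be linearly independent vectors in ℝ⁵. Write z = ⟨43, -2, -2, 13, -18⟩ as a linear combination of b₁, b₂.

Write z = c₁b₁ + c₂b₂ and equate components.
The system has the unique solution (c₁, c₂) = (-3, 4).

z = -3b₁ + 4b₂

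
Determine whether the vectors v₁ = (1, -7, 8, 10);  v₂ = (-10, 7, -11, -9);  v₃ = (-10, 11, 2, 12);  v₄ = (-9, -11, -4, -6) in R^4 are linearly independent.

linearly independent

Form the 4×4 matrix with these as columns; its determinant is 3052.
A nonzero determinant means the columns are linearly independent.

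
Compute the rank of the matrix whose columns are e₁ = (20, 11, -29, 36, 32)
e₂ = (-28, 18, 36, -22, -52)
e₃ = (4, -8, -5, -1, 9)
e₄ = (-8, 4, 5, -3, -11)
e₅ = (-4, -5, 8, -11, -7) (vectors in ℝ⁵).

Row-reduce the 5×5 matrix with these as rows.
Exactly 3 pivots survive; hence the rank is 3.

3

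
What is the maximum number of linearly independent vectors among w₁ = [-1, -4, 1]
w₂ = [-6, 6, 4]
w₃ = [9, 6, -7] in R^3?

2

Put the 3×3 matrix [w₁|w₂|w₃] into echelon form.
Exactly 2 pivots survive; hence the rank is 2.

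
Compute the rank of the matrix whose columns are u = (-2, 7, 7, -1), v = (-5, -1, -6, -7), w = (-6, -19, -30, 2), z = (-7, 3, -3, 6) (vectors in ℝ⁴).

3

Form the matrix with u, v, w, z as columns and reduce.
The echelon form has 3 nonzero rows, so the rank is 3.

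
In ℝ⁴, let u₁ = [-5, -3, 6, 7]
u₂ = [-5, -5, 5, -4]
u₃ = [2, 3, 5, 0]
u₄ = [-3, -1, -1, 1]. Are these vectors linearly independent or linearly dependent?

linearly independent

Form the 4×4 matrix with these as columns; its determinant is -849.
A nonzero determinant means the columns are linearly independent.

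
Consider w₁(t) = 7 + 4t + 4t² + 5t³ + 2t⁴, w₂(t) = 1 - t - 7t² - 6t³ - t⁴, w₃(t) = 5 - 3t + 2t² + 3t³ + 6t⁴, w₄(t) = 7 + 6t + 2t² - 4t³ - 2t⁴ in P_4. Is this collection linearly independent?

linearly independent

Write each element as a coordinate vector in ℝ⁵ using {1, t, …, t⁴}.
Row-reduce the matrix whose columns are w₁, w₂, w₃, w₄.
The reduction yields 4 nonzero rows, so the rank is 4.
Since rank = 4 (the number of vectors), the set is linearly independent.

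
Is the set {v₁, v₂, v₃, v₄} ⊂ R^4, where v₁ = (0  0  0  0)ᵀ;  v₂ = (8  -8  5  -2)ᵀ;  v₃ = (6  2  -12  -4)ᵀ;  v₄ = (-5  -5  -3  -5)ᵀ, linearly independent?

One of the vectors is the zero vector, so the set is linearly dependent.

linearly dependent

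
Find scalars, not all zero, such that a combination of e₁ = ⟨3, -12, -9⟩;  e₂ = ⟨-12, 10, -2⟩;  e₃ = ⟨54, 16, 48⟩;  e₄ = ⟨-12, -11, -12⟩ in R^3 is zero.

Write the vectors as columns of a matrix and find a nonzero vector in its null space.
The free variable yields coefficients (2, 3, 1, 2) (any nonzero multiple also works).

2e₁ + 3e₂ + e₃ + 2e₄ = 0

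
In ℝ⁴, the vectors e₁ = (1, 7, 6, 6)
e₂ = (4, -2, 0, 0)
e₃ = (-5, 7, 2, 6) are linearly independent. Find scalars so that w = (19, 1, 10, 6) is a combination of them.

w = 2e₁ + 3e₂ - e₃

Set up the augmented matrix [e₁ | e₂ | e₃ | w] and row-reduce.
The system has the unique solution (α₁, α₂, α₃) = (2, 3, -1).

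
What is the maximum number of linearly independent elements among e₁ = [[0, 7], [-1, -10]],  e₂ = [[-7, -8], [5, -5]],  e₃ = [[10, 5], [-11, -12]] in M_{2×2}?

3

Pass to coordinate vectors with respect to the basis {E₁₁, E₁₂, E₂₁, E₂₂}.
Apply Gaussian elimination to the matrix whose rows are e₁, e₂, e₃.
There are 3 pivot columns, so rank = 3.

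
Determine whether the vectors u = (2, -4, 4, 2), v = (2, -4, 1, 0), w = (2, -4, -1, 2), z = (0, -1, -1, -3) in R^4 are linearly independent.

The matrix [u|v|w|z] has determinant 20.
A nonzero determinant means the columns are linearly independent.

linearly independent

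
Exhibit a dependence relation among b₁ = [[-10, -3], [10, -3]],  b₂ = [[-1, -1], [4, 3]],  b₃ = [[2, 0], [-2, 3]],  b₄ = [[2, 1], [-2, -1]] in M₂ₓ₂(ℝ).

b₁ + 2b₃ + 3b₄ = 0

Take coordinates with respect to {E₁₁, E₁₂, E₂₁, E₂₂}.
Write the vectors as columns of a matrix and find a nonzero vector in its null space.
The free variable yields coefficients (1, 0, 2, 3) (any nonzero multiple also works).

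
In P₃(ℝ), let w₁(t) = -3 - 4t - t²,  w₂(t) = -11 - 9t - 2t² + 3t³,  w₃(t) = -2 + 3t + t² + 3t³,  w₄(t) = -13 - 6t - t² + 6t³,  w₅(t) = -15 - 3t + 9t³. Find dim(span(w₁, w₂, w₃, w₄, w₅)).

Pass to coordinate vectors with respect to the basis {1, t, …, t³}.
Form the matrix with w₁, w₂, w₃, w₄, w₅ as columns and reduce.
There are 2 pivot columns, so rank = 2.
(With 5 elements in a 4-dimensional space the rank is at most 4.)

2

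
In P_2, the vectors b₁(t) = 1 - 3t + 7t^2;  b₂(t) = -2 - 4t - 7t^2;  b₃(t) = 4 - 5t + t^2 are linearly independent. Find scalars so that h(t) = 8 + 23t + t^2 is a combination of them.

Work in coordinates with respect to the standard basis {1, t, t^2}.
Set up the augmented matrix [b₁ | b₂ | b₃ | h] and row-reduce.
Back-substitution yields (α₁, α₂, α₃) = (-4, -4, 1).

h = -4b₁ - 4b₂ + b₃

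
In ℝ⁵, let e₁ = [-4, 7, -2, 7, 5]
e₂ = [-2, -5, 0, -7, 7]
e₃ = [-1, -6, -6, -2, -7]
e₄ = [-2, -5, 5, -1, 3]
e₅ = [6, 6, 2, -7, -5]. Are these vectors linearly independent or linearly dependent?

linearly independent

The matrix [e₁|e₂|e₃|e₄|e₅] has determinant 25982.
A nonzero determinant means the columns are linearly independent.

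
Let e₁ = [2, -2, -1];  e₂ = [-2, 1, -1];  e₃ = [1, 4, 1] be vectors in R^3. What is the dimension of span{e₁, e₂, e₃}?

dim = 3

Row-reduce the 3×3 matrix with these as rows.
The echelon form has 3 nonzero rows, so the rank is 3.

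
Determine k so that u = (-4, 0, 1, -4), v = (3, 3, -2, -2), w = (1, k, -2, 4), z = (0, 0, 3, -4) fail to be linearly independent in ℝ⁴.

k = -3/10

Place the vectors as rows of a 4×4 matrix; dependence ⇔ determinant zero.
Cofactor expansion gives det = 80*k + 24.
Setting this to zero gives k = -3/10.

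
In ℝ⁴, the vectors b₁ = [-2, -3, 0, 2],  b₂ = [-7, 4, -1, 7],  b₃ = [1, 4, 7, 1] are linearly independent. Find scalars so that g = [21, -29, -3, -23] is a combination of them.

Solve the system with b₁, b₂, b₃ as columns and g as the right-hand side.
Back-substitution yields (α₁, α₂, α₃) = (3, -4, -1).

g = 3b₁ - 4b₂ - b₃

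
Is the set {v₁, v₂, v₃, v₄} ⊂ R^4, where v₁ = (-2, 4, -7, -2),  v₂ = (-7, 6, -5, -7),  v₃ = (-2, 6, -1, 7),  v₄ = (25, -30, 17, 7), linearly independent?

linearly dependent

Form the 4×4 matrix with these as columns; its determinant is 0.
A zero determinant means the columns are linearly dependent.
Indeed 3v₂ + 2v₃ + v₄ = 0.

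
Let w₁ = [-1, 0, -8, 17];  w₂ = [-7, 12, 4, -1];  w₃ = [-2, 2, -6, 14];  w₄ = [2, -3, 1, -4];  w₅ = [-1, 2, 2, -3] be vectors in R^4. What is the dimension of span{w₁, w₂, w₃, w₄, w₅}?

Form the matrix with w₁, w₂, w₃, w₄, w₅ as columns and reduce.
Exactly 2 pivots survive; hence the rank is 2.
(With 5 elements in a 4-dimensional space the rank is at most 4.)

dim = 2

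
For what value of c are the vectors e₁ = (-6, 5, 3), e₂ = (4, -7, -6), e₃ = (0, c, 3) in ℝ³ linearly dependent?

c = 11/4

The set is linearly dependent precisely when det[e₁; e₂; e₃] = 0.
The determinant works out to 66 - 24*c.
This vanishes exactly when c = 11/4.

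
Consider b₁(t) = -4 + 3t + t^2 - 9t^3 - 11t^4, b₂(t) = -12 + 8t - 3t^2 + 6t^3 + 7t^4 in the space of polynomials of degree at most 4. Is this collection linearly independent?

Write each element as a coordinate vector in ℝ⁵ using {1, t, …, t^4}.
Row-reduce the matrix whose columns are b₁, b₂.
The reduction yields 2 nonzero rows, so the rank is 2.
Since rank = 2 (the number of vectors), the set is linearly independent.

linearly independent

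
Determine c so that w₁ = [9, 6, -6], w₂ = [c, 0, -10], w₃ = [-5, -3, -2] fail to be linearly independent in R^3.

c = -1

The vectors are dependent exactly when the determinant of the matrix with rows w₁, w₂, w₃ vanishes.
Expanding, det = 30*c + 30.
Setting this to zero gives c = -1.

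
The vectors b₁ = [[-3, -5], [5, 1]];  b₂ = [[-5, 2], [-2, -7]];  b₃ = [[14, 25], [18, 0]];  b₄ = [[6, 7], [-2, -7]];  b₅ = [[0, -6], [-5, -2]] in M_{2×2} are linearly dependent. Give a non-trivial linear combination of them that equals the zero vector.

b₁ - b₂ - b₃ + 2b₄ - 3b₅ = 0

Pass to coordinate vectors relative to the basis {E₁₁, E₁₂, E₂₁, E₂₂}.
Set up α₁b₁ + … + α₅b₅ = 0 and solve the homogeneous system.
The free variable yields coefficients (1, -1, -1, 2, -3) (any nonzero multiple also works).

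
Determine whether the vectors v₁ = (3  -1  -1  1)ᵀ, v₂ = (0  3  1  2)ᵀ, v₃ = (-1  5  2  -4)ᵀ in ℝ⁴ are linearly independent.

linearly independent

Row-reduce the matrix whose columns are v₁, v₂, v₃.
The reduction yields 3 nonzero rows, so the rank is 3.
Since rank = 3 (the number of vectors), the set is linearly independent.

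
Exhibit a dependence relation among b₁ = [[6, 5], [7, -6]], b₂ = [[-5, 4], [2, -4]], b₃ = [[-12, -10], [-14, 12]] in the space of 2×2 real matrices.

Write each element as a vector in ℝ⁴ using {E₁₁, E₁₂, E₂₁, E₂₂}.
Set up α₁b₁ + … + α₃b₃ = 0 and solve the homogeneous system.
The free variable yields coefficients (2, 0, 1) (any nonzero multiple also works).

2b₁ + b₃ = 0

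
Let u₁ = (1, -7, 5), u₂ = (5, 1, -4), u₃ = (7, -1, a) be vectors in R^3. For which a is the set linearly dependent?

Place the vectors as rows of a 3×3 matrix; dependence ⇔ determinant zero.
Cofactor expansion gives det = 36*a + 132.
Solving 36*a + 132 = 0 yields a = -11/3.

a = -11/3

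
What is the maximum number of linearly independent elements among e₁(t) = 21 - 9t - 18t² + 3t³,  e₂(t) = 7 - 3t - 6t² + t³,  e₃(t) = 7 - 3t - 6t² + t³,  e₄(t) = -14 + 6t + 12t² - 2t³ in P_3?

1

Use coordinates relative to {1, t, …, t³}.
Form the matrix with e₁, e₂, e₃, e₄ as columns and reduce.
Exactly 1 pivot survives; hence the rank is 1.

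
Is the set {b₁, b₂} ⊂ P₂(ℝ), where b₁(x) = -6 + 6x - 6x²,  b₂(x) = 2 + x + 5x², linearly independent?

linearly independent

Write each element as a coordinate vector in ℝ³ using {1, x, x²}.
Place the vectors as rows of a 2×3 matrix and reduce to echelon form.
The reduction yields 2 nonzero rows, so the rank is 2.
Since rank = 2 (the number of vectors), the set is linearly independent.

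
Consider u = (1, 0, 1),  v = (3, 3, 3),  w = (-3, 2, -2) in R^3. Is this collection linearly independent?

linearly independent

The matrix [u|v|w] has determinant 3.
A nonzero determinant means the columns are linearly independent.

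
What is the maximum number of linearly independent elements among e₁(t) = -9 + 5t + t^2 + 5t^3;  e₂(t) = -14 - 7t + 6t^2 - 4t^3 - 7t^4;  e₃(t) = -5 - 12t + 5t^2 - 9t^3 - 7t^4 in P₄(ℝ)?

2

Represent each element by its coordinate vector in ℝ⁵.
Row-reduce the 3×5 matrix with these as rows.
There are 2 pivot columns, so rank = 2.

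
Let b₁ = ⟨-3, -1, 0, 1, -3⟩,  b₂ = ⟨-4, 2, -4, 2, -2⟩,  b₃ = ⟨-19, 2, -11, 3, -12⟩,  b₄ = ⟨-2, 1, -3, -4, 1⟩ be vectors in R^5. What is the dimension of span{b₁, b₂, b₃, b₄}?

dim = 3

Put the 5×4 matrix [b₁|b₂|b₃|b₄] into echelon form.
The echelon form has 3 nonzero rows, so the rank is 3.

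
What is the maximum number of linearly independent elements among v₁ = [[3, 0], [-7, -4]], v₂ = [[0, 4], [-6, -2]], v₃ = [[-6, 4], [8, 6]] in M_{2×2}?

2

Use coordinates relative to {E₁₁, E₁₂, E₂₁, E₂₂}.
Put the 4×3 matrix [v₁|v₂|v₃] into echelon form.
The echelon form has 2 nonzero rows, so the rank is 2.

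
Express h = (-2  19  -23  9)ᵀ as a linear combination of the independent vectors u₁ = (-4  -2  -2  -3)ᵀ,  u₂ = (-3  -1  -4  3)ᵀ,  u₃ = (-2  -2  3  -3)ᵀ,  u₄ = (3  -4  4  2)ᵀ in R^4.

Solve the system with u₁, u₂, u₃, u₄ as columns and h as the right-hand side.
Row-reducing the augmented matrix gives the unique coefficients (α₁, …, α₄) = (-1, 1, -3, -3).

h = -u₁ + u₂ - 3u₃ - 3u₄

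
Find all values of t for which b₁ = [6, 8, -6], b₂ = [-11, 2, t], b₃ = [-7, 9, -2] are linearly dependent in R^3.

The vectors are dependent exactly when the determinant of the matrix with rows b₁, b₂, b₃ vanishes.
The determinant works out to 310 - 110*t.
This vanishes exactly when t = 31/11.

t = 31/11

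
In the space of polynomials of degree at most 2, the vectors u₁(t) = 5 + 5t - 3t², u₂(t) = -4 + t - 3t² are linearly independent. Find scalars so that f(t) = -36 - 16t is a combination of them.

f = -4u₁ + 4u₂

Take coordinate vectors relative to {1, t, t²}.
Set up the augmented matrix [u₁ | u₂ | f] and row-reduce.
The system has the unique solution (c₁, c₂) = (-4, 4).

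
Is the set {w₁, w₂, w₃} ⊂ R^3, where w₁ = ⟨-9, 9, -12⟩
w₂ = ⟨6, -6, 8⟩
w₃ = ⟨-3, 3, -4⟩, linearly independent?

linearly dependent

Form the 3×3 matrix with these as columns; its determinant is 0.
A zero determinant means the columns are linearly dependent.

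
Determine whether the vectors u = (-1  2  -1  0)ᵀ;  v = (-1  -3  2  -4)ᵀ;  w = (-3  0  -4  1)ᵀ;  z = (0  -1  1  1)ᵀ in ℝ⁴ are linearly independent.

linearly independent

Form the 4×4 matrix with these as columns; its determinant is -53.
A nonzero determinant means the columns are linearly independent.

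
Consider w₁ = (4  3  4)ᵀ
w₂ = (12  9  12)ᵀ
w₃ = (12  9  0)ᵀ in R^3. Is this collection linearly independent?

linearly dependent

One vector is a scalar multiple of another, so the set is dependent.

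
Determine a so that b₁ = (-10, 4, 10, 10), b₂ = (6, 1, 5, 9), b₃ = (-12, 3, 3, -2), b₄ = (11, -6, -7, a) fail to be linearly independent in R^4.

The set is linearly dependent precisely when det[b₁; b₂; b₃; b₄] = 0.
The determinant works out to 108*a + 60.
This vanishes exactly when a = -5/9.

a = -5/9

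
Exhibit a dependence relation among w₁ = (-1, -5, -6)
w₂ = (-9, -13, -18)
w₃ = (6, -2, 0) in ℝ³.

Set up α₁w₁ + … + α₃w₃ = 0 and solve the homogeneous system.
One solution (up to scaling) is (3, -1, -1).

3w₁ - w₂ - w₃ = 0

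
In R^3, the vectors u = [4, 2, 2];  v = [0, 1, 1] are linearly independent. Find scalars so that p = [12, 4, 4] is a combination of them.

Solve the system with u, v as columns and p as the right-hand side.
Back-substitution yields (a₁, a₂) = (3, -2).

p = 3u - 2v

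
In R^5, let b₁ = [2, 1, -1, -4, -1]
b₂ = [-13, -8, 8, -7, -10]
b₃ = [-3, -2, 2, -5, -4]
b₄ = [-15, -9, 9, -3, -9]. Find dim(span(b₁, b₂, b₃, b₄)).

Row-reduce the 4×5 matrix with these as rows.
Reduction leaves 2 leading entries, giving rank 2.

dim = 2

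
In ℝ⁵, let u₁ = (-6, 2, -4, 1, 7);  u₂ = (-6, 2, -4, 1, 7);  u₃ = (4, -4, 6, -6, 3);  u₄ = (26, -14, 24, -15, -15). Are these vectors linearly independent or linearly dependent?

Two of the vectors are equal, giving an immediate dependence.

linearly dependent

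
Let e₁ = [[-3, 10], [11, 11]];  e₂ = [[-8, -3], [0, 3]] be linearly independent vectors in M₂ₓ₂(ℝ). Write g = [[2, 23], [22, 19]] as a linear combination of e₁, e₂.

g = 2e₁ - e₂

Take coordinate vectors relative to {E₁₁, E₁₂, E₂₁, E₂₂}.
Set up the augmented matrix [e₁ | e₂ | g] and row-reduce.
Back-substitution yields (c₁, c₂) = (2, -1).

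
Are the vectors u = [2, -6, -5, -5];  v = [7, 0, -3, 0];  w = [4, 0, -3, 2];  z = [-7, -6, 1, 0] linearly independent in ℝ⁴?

Row-reduce the matrix whose columns are u, v, w, z.
The reduction yields 4 nonzero rows, so the rank is 4.
Since rank = 4 (the number of vectors), the set is linearly independent.

linearly independent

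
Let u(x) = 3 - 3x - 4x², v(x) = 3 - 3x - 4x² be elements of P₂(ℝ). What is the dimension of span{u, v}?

Pass to coordinate vectors with respect to the basis {1, x, x²}.
Row-reduce the 2×3 matrix with these as rows.
Reduction leaves 1 leading entry, giving rank 1.

dim = 1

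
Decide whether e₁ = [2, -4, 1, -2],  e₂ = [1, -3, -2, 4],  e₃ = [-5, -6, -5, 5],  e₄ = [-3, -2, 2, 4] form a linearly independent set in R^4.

Place the vectors as rows of a 4×4 matrix and reduce to echelon form.
The reduction yields 4 nonzero rows, so the rank is 4.
Since rank = 4 (the number of vectors), the set is linearly independent.

linearly independent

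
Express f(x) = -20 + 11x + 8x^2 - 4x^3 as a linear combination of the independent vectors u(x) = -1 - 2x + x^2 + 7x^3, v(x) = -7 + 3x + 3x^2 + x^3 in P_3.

f = -u + 3v

Work in coordinates with respect to the standard basis {1, x, …, x^3}.
Solve the system with u, v as columns and f as the right-hand side.
Back-substitution yields (α₁, α₂) = (-1, 3).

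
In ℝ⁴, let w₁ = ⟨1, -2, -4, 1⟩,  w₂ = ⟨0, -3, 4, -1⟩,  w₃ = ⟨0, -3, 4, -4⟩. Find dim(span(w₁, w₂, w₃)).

3

Put the 4×3 matrix [w₁|w₂|w₃] into echelon form.
There are 3 pivot columns, so rank = 3.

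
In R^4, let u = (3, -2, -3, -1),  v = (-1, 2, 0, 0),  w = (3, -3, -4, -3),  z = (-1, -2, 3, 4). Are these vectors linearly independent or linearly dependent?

linearly independent

Place the vectors as rows of a 4×4 matrix and reduce to echelon form.
The reduction yields 4 nonzero rows, so the rank is 4.
Since rank = 4 (the number of vectors), the set is linearly independent.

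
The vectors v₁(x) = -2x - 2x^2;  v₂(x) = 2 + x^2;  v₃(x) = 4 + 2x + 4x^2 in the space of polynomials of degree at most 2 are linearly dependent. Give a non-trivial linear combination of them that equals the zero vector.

Pass to coordinate vectors relative to the basis {1, x, x^2}.
Solve the homogeneous system with v₁, v₂, v₃ as columns by row-reducing the coefficient matrix.
One solution (up to scaling) is (1, -2, 1).

v₁ - 2v₂ + v₃ = 0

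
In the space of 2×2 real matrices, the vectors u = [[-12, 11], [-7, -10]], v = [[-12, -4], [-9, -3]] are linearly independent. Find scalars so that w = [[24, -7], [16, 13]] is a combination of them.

Work in coordinates with respect to the standard basis {E₁₁, E₁₂, E₂₁, E₂₂}.
Solve the system with u, v as columns and w as the right-hand side.
The system has the unique solution (α₁, α₂) = (-1, -1).

w = -u - v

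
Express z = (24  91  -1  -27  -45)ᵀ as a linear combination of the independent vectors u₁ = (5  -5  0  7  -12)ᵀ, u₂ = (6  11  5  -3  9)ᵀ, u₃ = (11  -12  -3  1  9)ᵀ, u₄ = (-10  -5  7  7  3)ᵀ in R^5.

Solve the system with u₁, u₂, u₃, u₄ as columns and z as the right-hand side.
Row-reducing the augmented matrix gives the unique coefficients (a₁, …, a₄) = (2, 3, -4, -4).

z = 2u₁ + 3u₂ - 4u₃ - 4u₄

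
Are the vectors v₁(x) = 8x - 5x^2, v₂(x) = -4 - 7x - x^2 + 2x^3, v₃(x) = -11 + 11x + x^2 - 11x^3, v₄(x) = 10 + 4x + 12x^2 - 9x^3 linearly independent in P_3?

linearly independent

Write each element as a coordinate vector in ℝ⁴ using {1, x, …, x^3}.
The matrix [v₁|v₂|v₃|v₄] has determinant -2339.
A nonzero determinant means the columns are linearly independent.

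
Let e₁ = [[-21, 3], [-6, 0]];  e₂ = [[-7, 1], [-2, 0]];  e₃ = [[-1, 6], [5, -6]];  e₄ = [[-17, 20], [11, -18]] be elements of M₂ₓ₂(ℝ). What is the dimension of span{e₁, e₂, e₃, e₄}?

Represent each element by its coordinate vector in ℝ⁴.
Put the 4×4 matrix [e₁|e₂|e₃|e₄] into echelon form.
Exactly 2 pivots survive; hence the rank is 2.

dim = 2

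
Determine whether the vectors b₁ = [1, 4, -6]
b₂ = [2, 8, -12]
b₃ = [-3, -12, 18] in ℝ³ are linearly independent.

One vector is a scalar multiple of another, so the set is dependent.

linearly dependent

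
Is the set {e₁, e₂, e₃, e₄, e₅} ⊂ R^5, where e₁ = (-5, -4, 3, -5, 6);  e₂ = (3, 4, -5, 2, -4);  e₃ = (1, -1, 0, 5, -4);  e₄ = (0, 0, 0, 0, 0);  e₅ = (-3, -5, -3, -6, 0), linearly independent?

linearly dependent

One of the vectors is the zero vector, so the set is linearly dependent.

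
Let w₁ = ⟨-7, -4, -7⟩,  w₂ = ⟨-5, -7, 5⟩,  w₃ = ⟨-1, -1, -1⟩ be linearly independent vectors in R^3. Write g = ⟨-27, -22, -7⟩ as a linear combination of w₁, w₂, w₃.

g = 3w₁ + 2w₂ - 4w₃

Since w₁, w₂, w₃ are independent, the coefficients expressing g are uniquely determined by a linear system.
The system has the unique solution (c₁, c₂, c₃) = (3, 2, -4).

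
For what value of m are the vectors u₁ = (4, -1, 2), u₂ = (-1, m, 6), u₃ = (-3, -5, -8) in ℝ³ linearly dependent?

m = 6

Place the vectors as rows of a 3×3 matrix; dependence ⇔ determinant zero.
The determinant works out to 156 - 26*m.
This vanishes exactly when m = 6.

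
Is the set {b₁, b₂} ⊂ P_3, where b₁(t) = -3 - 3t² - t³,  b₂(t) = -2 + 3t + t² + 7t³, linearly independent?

Write each element as a coordinate vector in ℝ⁴ using {1, t, …, t³}.
Place the vectors as rows of a 2×4 matrix and reduce to echelon form.
The reduction yields 2 nonzero rows, so the rank is 2.
Since rank = 2 (the number of vectors), the set is linearly independent.

linearly independent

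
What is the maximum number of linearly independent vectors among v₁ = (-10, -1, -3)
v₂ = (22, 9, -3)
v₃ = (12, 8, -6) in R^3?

2

Apply Gaussian elimination to the matrix whose rows are v₁, v₂, v₃.
Exactly 2 pivots survive; hence the rank is 2.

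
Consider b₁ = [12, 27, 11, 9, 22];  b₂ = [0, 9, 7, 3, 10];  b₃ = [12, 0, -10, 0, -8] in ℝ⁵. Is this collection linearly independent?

Row-reduce the matrix whose columns are b₁, b₂, b₃.
The reduction yields 2 nonzero rows, so the rank is 2.
Since rank 2 < 3, the set is linearly dependent.
Indeed b₁ - 3b₂ - b₃ = 0.

linearly dependent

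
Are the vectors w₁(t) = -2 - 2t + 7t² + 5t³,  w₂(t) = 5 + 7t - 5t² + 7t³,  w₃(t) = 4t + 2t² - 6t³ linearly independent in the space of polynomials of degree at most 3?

linearly independent

Write each element as a coordinate vector in ℝ⁴ using {1, t, …, t³}.
Row-reduce the matrix whose columns are w₁, w₂, w₃.
The reduction yields 3 nonzero rows, so the rank is 3.
Since rank = 3 (the number of vectors), the set is linearly independent.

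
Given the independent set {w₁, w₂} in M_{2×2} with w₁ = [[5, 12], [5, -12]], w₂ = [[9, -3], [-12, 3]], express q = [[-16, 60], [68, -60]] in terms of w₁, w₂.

Take coordinate vectors relative to {E₁₁, E₁₂, E₂₁, E₂₂}.
Solve the system with w₁, w₂ as columns and q as the right-hand side.
Row-reducing the augmented matrix gives the unique coefficients (c₁, c₂) = (4, -4).

q = 4w₁ - 4w₂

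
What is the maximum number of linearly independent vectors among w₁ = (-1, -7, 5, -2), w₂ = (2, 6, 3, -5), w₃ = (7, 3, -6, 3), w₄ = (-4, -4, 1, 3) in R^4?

Form the matrix with w₁, w₂, w₃, w₄ as columns and reduce.
The echelon form has 4 nonzero rows, so the rank is 4.

4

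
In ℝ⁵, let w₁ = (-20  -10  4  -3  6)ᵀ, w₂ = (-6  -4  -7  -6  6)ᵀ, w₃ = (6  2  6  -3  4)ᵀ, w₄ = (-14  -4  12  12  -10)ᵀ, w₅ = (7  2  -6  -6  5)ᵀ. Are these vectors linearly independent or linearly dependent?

linearly dependent

One vector is a scalar multiple of another, so the set is dependent.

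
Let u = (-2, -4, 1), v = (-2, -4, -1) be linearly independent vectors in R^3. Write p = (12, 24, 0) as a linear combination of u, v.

Set up the augmented matrix [u | v | p] and row-reduce.
Back-substitution yields (c₁, c₂) = (-3, -3).

p = -3u - 3v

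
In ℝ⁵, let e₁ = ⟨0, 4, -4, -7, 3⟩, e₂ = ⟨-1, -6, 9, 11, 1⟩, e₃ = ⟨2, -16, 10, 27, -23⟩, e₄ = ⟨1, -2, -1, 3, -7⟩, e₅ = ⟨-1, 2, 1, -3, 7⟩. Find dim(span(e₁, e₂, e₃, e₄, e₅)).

2

Put the 5×5 matrix [e₁|e₂|e₃|e₄|e₅] into echelon form.
The echelon form has 2 nonzero rows, so the rank is 2.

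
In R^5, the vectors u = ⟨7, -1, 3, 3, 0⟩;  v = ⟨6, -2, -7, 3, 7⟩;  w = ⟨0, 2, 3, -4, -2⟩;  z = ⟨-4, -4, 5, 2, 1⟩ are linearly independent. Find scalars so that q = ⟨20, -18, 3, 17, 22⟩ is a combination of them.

Set up the augmented matrix [u | v | w | z | q] and row-reduce.
Row-reducing the augmented matrix gives the unique coefficients (a₁, …, a₄) = (2, 3, 1, 3).

q = 2u + 3v + w + 3z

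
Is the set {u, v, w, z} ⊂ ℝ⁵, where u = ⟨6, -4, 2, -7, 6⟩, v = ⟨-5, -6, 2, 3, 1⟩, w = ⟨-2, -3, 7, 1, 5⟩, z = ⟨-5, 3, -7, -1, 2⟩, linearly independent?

Place the vectors as rows of a 4×5 matrix and reduce to echelon form.
The reduction yields 4 nonzero rows, so the rank is 4.
Since rank = 4 (the number of vectors), the set is linearly independent.

linearly independent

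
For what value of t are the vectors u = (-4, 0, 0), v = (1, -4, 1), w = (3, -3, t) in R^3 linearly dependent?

t = 3/4

Dependence holds iff the 3×3 matrix [u v w] is singular.
The determinant works out to 16*t - 12.
This vanishes exactly when t = 3/4.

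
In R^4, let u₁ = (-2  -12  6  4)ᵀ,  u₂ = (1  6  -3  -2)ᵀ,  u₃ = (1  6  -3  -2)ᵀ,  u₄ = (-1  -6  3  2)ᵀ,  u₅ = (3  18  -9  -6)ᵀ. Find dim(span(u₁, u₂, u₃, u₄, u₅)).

1

Form the matrix with u₁, u₂, u₃, u₄, u₅ as columns and reduce.
Reduction leaves 1 leading entry, giving rank 1.
(With 5 elements in a 4-dimensional space the rank is at most 4.)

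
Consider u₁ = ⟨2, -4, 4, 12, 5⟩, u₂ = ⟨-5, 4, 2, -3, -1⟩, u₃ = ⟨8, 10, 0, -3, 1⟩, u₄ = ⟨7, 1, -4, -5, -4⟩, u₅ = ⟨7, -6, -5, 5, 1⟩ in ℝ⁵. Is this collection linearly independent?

linearly independent

Place the vectors as rows of a 5×5 matrix and reduce to echelon form.
The reduction yields 5 nonzero rows, so the rank is 5.
Since rank = 5 (the number of vectors), the set is linearly independent.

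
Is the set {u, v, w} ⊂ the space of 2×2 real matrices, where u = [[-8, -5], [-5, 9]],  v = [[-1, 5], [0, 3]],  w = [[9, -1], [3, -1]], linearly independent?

Write each element as a coordinate vector in ℝ⁴ using {E₁₁, E₁₂, E₂₁, E₂₂}.
Row-reduce the matrix whose columns are u, v, w.
The reduction yields 3 nonzero rows, so the rank is 3.
Since rank = 3 (the number of vectors), the set is linearly independent.

linearly independent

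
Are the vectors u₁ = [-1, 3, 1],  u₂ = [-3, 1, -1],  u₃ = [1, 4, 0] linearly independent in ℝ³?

Place the vectors as rows of a 3×3 matrix and reduce to echelon form.
The reduction yields 3 nonzero rows, so the rank is 3.
Since rank = 3 (the number of vectors), the set is linearly independent.

linearly independent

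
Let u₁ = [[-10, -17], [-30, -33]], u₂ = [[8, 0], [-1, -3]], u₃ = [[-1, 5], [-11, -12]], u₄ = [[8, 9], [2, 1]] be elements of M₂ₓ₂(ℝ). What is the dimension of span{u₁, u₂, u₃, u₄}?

dim = 3

Pass to coordinate vectors with respect to the basis {E₁₁, E₁₂, E₂₁, E₂₂}.
Row-reduce the 4×4 matrix with these as rows.
Exactly 3 pivots survive; hence the rank is 3.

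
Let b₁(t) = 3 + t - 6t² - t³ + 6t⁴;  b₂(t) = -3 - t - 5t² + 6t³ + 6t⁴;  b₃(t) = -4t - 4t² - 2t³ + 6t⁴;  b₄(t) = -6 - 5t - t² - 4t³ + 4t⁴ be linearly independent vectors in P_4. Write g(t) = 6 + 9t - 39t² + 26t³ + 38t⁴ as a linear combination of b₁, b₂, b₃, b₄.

Take coordinate vectors relative to {1, t, …, t⁴}.
Write g = c₁b₁ + … + c₄b₄ and equate components.
Back-substitution yields (c₁, …, c₄) = (4, 4, -1, -1).

g = 4b₁ + 4b₂ - b₃ - b₄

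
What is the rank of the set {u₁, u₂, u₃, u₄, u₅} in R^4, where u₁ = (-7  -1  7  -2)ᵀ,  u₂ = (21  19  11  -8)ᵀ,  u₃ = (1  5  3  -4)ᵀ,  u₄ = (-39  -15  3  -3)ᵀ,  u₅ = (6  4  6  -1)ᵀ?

Form the matrix with u₁, u₂, u₃, u₄, u₅ as columns and reduce.
There are 3 pivot columns, so rank = 3.
(With 5 elements in a 4-dimensional space the rank is at most 4.)

3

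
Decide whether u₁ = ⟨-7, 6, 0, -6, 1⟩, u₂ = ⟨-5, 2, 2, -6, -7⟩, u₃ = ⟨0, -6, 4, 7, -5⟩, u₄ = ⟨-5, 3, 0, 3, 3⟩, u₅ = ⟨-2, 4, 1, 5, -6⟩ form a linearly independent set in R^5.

The matrix [u₁|u₂|u₃|u₄|u₅] has determinant -3680.
A nonzero determinant means the columns are linearly independent.

linearly independent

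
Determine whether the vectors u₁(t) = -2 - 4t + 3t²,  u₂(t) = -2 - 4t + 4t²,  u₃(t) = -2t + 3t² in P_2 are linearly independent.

linearly independent

Take coordinates with respect to the standard basis {1, t, t²}.
Row-reduce the matrix whose columns are u₁, u₂, u₃.
The reduction yields 3 nonzero rows, so the rank is 3.
Since rank = 3 (the number of vectors), the set is linearly independent.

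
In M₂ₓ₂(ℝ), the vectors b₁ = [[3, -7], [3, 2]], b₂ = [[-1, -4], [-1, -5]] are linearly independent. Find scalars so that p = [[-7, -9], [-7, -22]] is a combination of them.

Take coordinate vectors relative to {E₁₁, E₁₂, E₂₁, E₂₂}.
Since b₁, b₂ are independent, the coefficients expressing p are uniquely determined by a linear system.
Row-reducing the augmented matrix gives the unique coefficients (α₁, α₂) = (-1, 4).

p = -b₁ + 4b₂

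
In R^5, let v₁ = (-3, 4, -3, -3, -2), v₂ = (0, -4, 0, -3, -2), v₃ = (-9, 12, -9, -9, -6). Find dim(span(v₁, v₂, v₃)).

Row-reduce the 3×5 matrix with these as rows.
There are 2 pivot columns, so rank = 2.

2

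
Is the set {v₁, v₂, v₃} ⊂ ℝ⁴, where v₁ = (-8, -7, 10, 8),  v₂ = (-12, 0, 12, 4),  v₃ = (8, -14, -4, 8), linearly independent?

linearly dependent

Row-reduce the matrix whose columns are v₁, v₂, v₃.
The reduction yields 2 nonzero rows, so the rank is 2.
Since rank 2 < 3, the set is linearly dependent.
Indeed 2v₁ - 2v₂ - v₃ = 0.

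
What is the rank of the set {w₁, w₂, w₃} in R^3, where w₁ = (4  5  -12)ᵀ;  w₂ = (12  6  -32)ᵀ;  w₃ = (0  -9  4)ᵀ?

Put the 3×3 matrix [w₁|w₂|w₃] into echelon form.
There are 2 pivot columns, so rank = 2.

rank 2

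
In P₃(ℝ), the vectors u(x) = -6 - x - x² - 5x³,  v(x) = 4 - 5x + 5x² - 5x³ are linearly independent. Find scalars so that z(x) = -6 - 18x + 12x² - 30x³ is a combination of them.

Identify each element with its coordinate vector in ℝ⁴ via {1, x, …, x³}.
Write z = α₁u + α₂v and equate components.
Back-substitution yields (α₁, α₂) = (3, 3).

z = 3u + 3v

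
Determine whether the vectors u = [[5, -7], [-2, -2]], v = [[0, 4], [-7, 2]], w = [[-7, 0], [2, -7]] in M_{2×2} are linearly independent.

linearly independent

Write each element as a coordinate vector in ℝ⁴ using {E₁₁, E₁₂, E₂₁, E₂₂}.
Place the vectors as rows of a 3×4 matrix and reduce to echelon form.
The reduction yields 3 nonzero rows, so the rank is 3.
Since rank = 3 (the number of vectors), the set is linearly independent.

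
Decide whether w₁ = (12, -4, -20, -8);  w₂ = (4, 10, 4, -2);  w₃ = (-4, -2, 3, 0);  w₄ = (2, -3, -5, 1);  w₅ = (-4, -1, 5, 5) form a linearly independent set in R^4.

There are 5 vectors in a 4-dimensional space, so they cannot be linearly independent.

linearly dependent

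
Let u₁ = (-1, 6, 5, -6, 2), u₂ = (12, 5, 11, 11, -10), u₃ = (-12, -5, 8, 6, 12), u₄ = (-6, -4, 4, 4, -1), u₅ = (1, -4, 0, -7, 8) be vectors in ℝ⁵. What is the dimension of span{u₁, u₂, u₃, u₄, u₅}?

Form the matrix with u₁, u₂, u₃, u₄, u₅ as columns and reduce.
The echelon form has 5 nonzero rows, so the rank is 5.

dim = 5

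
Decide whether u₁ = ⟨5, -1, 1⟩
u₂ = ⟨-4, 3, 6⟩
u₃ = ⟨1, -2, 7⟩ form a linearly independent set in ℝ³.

linearly independent

The matrix [u₁|u₂|u₃] has determinant 136.
A nonzero determinant means the columns are linearly independent.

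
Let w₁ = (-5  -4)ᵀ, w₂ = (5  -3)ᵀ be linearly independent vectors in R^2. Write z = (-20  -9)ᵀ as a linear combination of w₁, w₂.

z = 3w₁ - w₂

Since w₁, w₂ are independent, the coefficients expressing z are uniquely determined by a linear system.
The system has the unique solution (c₁, c₂) = (3, -1).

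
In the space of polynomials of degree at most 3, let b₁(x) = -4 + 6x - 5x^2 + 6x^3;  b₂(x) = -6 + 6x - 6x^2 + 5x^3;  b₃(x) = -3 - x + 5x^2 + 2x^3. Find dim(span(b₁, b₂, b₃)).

3

Pass to coordinate vectors with respect to the basis {1, x, …, x^3}.
Row-reduce the 3×4 matrix with these as rows.
The echelon form has 3 nonzero rows, so the rank is 3.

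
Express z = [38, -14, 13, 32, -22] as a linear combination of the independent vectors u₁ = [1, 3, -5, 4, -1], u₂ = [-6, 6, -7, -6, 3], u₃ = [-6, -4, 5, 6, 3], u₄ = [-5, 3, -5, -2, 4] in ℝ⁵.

Solve the system with u₁, u₂, u₃, u₄ as columns and z as the right-hand side.
Back-substitution yields (α₁, …, α₄) = (3, -4, -1, -1).

z = 3u₁ - 4u₂ - u₃ - u₄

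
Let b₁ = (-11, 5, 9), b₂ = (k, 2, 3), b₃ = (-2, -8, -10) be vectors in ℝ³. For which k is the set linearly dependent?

The vectors are dependent exactly when the determinant of the matrix with rows b₁, b₂, b₃ vanishes.
The determinant works out to -22*k - 38.
This vanishes exactly when k = -19/11.

k = -19/11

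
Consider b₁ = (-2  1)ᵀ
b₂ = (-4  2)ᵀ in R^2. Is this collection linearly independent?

linearly dependent

The matrix [b₁|b₂] has determinant 0.
A zero determinant means the columns are linearly dependent.
Indeed 2b₁ - b₂ = 0.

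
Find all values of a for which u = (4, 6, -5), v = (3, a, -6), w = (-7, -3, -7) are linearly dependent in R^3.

The vectors are dependent exactly when the determinant of the matrix with rows u, v, w vanishes.
The determinant works out to 351 - 63*a.
Setting this to zero gives a = 39/7.

a = 39/7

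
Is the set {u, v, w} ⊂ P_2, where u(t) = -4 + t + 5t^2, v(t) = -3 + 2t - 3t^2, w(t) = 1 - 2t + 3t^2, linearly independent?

Take coordinates with respect to the standard basis {1, t, t^2}.
The matrix [u|v|w] has determinant 26.
A nonzero determinant means the columns are linearly independent.

linearly independent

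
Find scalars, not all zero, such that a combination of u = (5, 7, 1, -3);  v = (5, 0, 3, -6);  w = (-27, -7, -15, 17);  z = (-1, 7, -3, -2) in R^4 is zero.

Row-reduce the matrix with u, v, w, z as columns; the null space gives the coefficients.
One solution (up to scaling) is (3, 2, 1, -2).

3u + 2v + w - 2z = 0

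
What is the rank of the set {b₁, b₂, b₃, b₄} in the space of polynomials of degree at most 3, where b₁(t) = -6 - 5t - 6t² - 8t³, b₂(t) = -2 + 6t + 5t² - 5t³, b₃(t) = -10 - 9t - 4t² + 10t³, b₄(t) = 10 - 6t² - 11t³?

Represent each element by its coordinate vector in ℝ⁴.
Form the matrix with b₁, b₂, b₃, b₄ as columns and reduce.
Exactly 4 pivots survive; hence the rank is 4.

rank 4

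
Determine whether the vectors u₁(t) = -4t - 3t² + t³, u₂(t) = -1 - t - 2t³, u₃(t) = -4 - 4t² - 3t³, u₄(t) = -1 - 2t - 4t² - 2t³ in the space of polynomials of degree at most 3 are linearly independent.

linearly independent

Write each element as a coordinate vector in ℝ⁴ using {1, t, …, t³}.
Row-reduce the matrix whose columns are u₁, u₂, u₃, u₄.
The reduction yields 4 nonzero rows, so the rank is 4.
Since rank = 4 (the number of vectors), the set is linearly independent.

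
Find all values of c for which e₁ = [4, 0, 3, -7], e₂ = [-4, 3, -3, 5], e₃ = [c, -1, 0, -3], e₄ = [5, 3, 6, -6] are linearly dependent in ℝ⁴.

c = 11/10

Dependence holds iff the 4×4 matrix [e₁ e₂ e₃ e₄] is singular.
The determinant works out to 99 - 90*c.
This vanishes exactly when c = 11/10.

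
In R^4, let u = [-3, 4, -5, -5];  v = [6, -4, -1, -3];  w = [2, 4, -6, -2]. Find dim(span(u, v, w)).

Row-reduce the 3×4 matrix with these as rows.
There are 3 pivot columns, so rank = 3.

3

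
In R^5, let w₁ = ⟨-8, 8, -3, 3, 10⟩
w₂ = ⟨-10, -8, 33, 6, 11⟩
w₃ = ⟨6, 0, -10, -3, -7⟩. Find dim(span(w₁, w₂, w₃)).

2

Form the matrix with w₁, w₂, w₃ as columns and reduce.
There are 2 pivot columns, so rank = 2.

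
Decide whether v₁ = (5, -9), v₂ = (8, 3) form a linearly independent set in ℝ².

linearly independent

The matrix [v₁|v₂] has determinant 87.
A nonzero determinant means the columns are linearly independent.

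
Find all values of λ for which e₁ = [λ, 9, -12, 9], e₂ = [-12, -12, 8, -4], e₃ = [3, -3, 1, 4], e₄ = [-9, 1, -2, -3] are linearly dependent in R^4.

Dependence holds iff the 4×4 matrix [e₁ e₂ e₃ e₄] is singular.
The determinant works out to 216 - 120*λ.
Solving 216 - 120*λ = 0 yields λ = 9/5.

λ = 9/5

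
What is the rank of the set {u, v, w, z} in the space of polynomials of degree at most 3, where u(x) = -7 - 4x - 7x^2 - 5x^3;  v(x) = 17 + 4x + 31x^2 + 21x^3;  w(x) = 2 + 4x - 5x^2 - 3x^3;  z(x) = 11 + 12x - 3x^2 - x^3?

Represent each element by its coordinate vector in ℝ⁴.
Form the matrix with u, v, w, z as columns and reduce.
Exactly 2 pivots survive; hence the rank is 2.

2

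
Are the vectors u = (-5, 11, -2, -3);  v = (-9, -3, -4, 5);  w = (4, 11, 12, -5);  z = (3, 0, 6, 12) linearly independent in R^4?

Place the vectors as rows of a 4×4 matrix and reduce to echelon form.
The reduction yields 4 nonzero rows, so the rank is 4.
Since rank = 4 (the number of vectors), the set is linearly independent.

linearly independent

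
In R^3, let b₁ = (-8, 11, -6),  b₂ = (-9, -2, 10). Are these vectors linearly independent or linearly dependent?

linearly independent

Row-reduce the matrix whose columns are b₁, b₂.
The reduction yields 2 nonzero rows, so the rank is 2.
Since rank = 2 (the number of vectors), the set is linearly independent.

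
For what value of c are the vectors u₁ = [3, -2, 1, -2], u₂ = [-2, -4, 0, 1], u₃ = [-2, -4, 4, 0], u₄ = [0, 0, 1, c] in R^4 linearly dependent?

c = -1/4

Dependence holds iff the 4×4 matrix [u₁ u₂ u₃ u₄] is singular.
The determinant works out to -64*c - 16.
Setting this to zero gives c = -1/4.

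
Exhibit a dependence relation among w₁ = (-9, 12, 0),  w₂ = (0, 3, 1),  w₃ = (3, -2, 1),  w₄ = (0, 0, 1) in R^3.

Row-reduce the matrix with w₁, w₂, w₃, w₄ as columns; the null space gives the coefficients.
A generator of the null space is (1, -2, 3, -1).

w₁ - 2w₂ + 3w₃ - w₄ = 0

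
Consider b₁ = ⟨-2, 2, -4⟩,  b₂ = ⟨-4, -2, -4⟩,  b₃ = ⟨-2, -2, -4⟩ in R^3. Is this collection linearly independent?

linearly independent

Place the vectors as rows of a 3×3 matrix and reduce to echelon form.
The reduction yields 3 nonzero rows, so the rank is 3.
Since rank = 3 (the number of vectors), the set is linearly independent.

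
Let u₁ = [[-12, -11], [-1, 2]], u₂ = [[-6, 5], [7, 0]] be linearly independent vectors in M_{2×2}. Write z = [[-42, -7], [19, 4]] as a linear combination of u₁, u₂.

z = 2u₁ + 3u₂

Take coordinate vectors relative to {E₁₁, E₁₂, E₂₁, E₂₂}.
Since u₁, u₂ are independent, the coefficients expressing z are uniquely determined by a linear system.
Row-reducing the augmented matrix gives the unique coefficients (a₁, a₂) = (2, 3).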